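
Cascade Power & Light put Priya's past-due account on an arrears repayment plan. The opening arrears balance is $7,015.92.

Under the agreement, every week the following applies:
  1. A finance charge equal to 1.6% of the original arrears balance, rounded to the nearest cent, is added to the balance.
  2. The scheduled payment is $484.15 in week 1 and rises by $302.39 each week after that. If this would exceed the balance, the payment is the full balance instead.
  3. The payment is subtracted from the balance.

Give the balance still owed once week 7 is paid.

$0.00

Week 1: opening $7,015.92; interest $112.25 → $7,128.17; payment $484.15; balance $6,644.02
Week 2: opening $6,644.02; interest $112.25 → $6,756.27; payment $786.54; balance $5,969.73
Week 3: opening $5,969.73; interest $112.25 → $6,081.98; payment $1,088.93; balance $4,993.05
Week 4: opening $4,993.05; interest $112.25 → $5,105.30; payment $1,391.32; balance $3,713.98
Week 5: opening $3,713.98; interest $112.25 → $3,826.23; payment $1,693.71; balance $2,132.52
Week 6: opening $2,132.52; interest $112.25 → $2,244.77; payment $1,996.10; balance $248.67
Week 7: opening $248.67; interest $112.25 → $360.92; payment $360.92; balance $0.00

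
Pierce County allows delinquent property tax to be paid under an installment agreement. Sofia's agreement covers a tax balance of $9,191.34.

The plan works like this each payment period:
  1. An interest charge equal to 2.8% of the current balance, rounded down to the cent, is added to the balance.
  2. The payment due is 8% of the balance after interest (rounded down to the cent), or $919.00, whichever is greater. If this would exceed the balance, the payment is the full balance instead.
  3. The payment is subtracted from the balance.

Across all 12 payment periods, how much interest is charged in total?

Payment period 1: $9,191.34 +$257.35 interest = $9,448.69; pay $919.00 → $8,529.69
Payment period 2: $8,529.69 +$238.83 interest = $8,768.52; pay $919.00 → $7,849.52
Payment period 3: $7,849.52 +$219.78 interest = $8,069.30; pay $919.00 → $7,150.30
Payment period 4: $7,150.30 +$200.20 interest = $7,350.50; pay $919.00 → $6,431.50
Payment period 5: $6,431.50 +$180.08 interest = $6,611.58; pay $919.00 → $5,692.58
Payment period 6: $5,692.58 +$159.39 interest = $5,851.97; pay $919.00 → $4,932.97
Payment period 7: $4,932.97 +$138.12 interest = $5,071.09; pay $919.00 → $4,152.09
Payment period 8: $4,152.09 +$116.25 interest = $4,268.34; pay $919.00 → $3,349.34
Payment period 9: $3,349.34 +$93.78 interest = $3,443.12; pay $919.00 → $2,524.12
Payment period 10: $2,524.12 +$70.67 interest = $2,594.79; pay $919.00 → $1,675.79
Payment period 11: $1,675.79 +$46.92 interest = $1,722.71; pay $919.00 → $803.71
Payment period 12: $803.71 +$22.50 interest = $826.21; pay $826.21 → $0.00
Total interest: $257.35 + $238.83 + $219.78 + $200.20 + $180.08 + $159.39 + $138.12 + $116.25 + $93.78 + $70.67 + $46.92 + $22.50 = $1,743.87

$1,743.87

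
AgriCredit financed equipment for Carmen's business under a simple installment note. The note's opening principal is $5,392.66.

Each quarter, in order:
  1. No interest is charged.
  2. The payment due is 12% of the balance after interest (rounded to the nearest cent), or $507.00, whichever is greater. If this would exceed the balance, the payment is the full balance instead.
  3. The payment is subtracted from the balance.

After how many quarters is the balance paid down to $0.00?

11

Quarter 1: opening $5,392.66; payment $647.12; balance $4,745.54
Quarter 2: opening $4,745.54; payment $569.46; balance $4,176.08
Quarter 3: opening $4,176.08; payment $507.00; balance $3,669.08
Quarter 4: opening $3,669.08; payment $507.00; balance $3,162.08
Quarter 5: opening $3,162.08; payment $507.00; balance $2,655.08
Quarter 6: opening $2,655.08; payment $507.00; balance $2,148.08
Quarter 7: opening $2,148.08; payment $507.00; balance $1,641.08
Quarter 8: opening $1,641.08; payment $507.00; balance $1,134.08
Quarter 9: opening $1,134.08; payment $507.00; balance $627.08
Quarter 10: opening $627.08; payment $507.00; balance $120.08
Quarter 11: opening $120.08; payment $120.08; balance $0.00
Balance reaches $0.00 in quarter 11.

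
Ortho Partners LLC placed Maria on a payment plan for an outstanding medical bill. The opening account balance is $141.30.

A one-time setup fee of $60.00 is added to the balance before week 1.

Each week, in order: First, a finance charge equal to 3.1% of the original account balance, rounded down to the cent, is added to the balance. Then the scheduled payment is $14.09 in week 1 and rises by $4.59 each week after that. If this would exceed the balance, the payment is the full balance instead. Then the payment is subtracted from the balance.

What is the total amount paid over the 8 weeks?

$236.34

# | Opening | Interest | Payment | End bal
1 | $201.30 | $4.38 | $14.09 | $191.59
2 | $191.59 | $4.38 | $18.68 | $177.29
3 | $177.29 | $4.38 | $23.27 | $158.40
4 | $158.40 | $4.38 | $27.86 | $134.92
5 | $134.92 | $4.38 | $32.45 | $106.85
6 | $106.85 | $4.38 | $37.04 | $74.19
7 | $74.19 | $4.38 | $41.63 | $36.94
8 | $36.94 | $4.38 | $41.32 | $0.00
Total paid: $236.34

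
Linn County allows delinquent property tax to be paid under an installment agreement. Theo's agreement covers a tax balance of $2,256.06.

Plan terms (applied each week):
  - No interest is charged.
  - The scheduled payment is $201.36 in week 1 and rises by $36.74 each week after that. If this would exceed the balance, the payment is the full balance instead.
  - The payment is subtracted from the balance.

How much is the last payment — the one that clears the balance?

Week 1: $2,256.06 − $201.36 → $2,054.70
Week 2: $2,054.70 − $238.10 → $1,816.60
Week 3: $1,816.60 − $274.84 → $1,541.76
Week 4: $1,541.76 − $311.58 → $1,230.18
Week 5: $1,230.18 − $348.32 → $881.86
Week 6: $881.86 − $385.06 → $496.80
Week 7: $496.80 − $421.80 → $75.00
Week 8: $75.00 − $75.00 → $0.00

$75.00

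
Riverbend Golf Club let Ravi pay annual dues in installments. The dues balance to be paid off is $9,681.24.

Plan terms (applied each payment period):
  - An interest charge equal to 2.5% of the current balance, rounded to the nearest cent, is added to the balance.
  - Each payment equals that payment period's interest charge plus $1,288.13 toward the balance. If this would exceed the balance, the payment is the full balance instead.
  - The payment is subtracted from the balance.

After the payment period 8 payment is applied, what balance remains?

$0.00

Payment period 1: $9,681.24 +$242.03 interest = $9,923.27; pay $1,530.16 → $8,393.11
Payment period 2: $8,393.11 +$209.83 interest = $8,602.94; pay $1,497.96 → $7,104.98
Payment period 3: $7,104.98 +$177.62 interest = $7,282.60; pay $1,465.75 → $5,816.85
Payment period 4: $5,816.85 +$145.42 interest = $5,962.27; pay $1,433.55 → $4,528.72
Payment period 5: $4,528.72 +$113.22 interest = $4,641.94; pay $1,401.35 → $3,240.59
Payment period 6: $3,240.59 +$81.01 interest = $3,321.60; pay $1,369.14 → $1,952.46
Payment period 7: $1,952.46 +$48.81 interest = $2,001.27; pay $1,336.94 → $664.33
Payment period 8: $664.33 +$16.61 interest = $680.94; pay $680.94 → $0.00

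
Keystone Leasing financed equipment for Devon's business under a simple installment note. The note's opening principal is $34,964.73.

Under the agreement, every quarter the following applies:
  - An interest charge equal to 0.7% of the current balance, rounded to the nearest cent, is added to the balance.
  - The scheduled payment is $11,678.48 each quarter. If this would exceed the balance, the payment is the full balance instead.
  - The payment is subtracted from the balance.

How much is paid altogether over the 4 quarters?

Quarter 1: $34,964.73 +$244.75 interest = $35,209.48; pay $11,678.48 → $23,531.00
Quarter 2: $23,531.00 +$164.72 interest = $23,695.72; pay $11,678.48 → $12,017.24
Quarter 3: $12,017.24 +$84.12 interest = $12,101.36; pay $11,678.48 → $422.88
Quarter 4: $422.88 +$2.96 interest = $425.84; pay $425.84 → $0.00
Total paid: $35,461.28

$35,461.28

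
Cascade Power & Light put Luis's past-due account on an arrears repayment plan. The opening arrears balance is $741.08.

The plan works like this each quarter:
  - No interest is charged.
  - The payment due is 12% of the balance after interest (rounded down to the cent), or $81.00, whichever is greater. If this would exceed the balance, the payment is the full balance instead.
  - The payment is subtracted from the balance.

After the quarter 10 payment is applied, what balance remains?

$0.00

Quarter 1: $741.08 − $88.92 → $652.16
Quarter 2: $652.16 − $81.00 → $571.16
Quarter 3: $571.16 − $81.00 → $490.16
Quarter 4: $490.16 − $81.00 → $409.16
Quarter 5: $409.16 − $81.00 → $328.16
Quarter 6: $328.16 − $81.00 → $247.16
Quarter 7: $247.16 − $81.00 → $166.16
Quarter 8: $166.16 − $81.00 → $85.16
Quarter 9: $85.16 − $81.00 → $4.16
Quarter 10: $4.16 − $4.16 → $0.00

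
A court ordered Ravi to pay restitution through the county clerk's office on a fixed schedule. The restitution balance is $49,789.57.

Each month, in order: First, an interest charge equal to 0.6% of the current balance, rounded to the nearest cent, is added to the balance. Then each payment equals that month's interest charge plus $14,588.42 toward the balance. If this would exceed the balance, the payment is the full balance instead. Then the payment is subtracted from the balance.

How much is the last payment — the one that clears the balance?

$6,060.46

Month 1: $49,789.57 +$298.74 interest = $50,088.31; pay $14,887.16 → $35,201.15
Month 2: $35,201.15 +$211.21 interest = $35,412.36; pay $14,799.63 → $20,612.73
Month 3: $20,612.73 +$123.68 interest = $20,736.41; pay $14,712.10 → $6,024.31
Month 4: $6,024.31 +$36.15 interest = $6,060.46; pay $6,060.46 → $0.00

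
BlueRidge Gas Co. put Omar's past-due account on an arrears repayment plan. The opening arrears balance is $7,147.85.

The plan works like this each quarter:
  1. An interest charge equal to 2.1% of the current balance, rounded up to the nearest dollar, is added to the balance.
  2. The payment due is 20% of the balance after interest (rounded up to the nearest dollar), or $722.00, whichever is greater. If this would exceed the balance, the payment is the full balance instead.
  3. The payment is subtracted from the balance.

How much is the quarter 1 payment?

Quarter 1: opening $7,147.85; interest $151.00 → $7,298.85; payment $1,460.00; balance $5,838.85

$1,460.00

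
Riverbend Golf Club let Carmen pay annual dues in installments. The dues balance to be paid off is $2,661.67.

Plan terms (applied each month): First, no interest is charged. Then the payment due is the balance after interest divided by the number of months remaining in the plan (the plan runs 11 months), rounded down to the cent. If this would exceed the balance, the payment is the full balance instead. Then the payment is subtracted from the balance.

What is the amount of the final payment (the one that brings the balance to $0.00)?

Month 1: $2,661.67 − $241.97 → $2,419.70
Month 2: $2,419.70 − $241.97 → $2,177.73
Month 3: $2,177.73 − $241.97 → $1,935.76
Month 4: $1,935.76 − $241.97 → $1,693.79
Month 5: $1,693.79 − $241.97 → $1,451.82
Month 6: $1,451.82 − $241.97 → $1,209.85
Month 7: $1,209.85 − $241.97 → $967.88
Month 8: $967.88 − $241.97 → $725.91
Month 9: $725.91 − $241.97 → $483.94
Month 10: $483.94 − $241.97 → $241.97
Month 11: $241.97 − $241.97 → $0.00

$241.97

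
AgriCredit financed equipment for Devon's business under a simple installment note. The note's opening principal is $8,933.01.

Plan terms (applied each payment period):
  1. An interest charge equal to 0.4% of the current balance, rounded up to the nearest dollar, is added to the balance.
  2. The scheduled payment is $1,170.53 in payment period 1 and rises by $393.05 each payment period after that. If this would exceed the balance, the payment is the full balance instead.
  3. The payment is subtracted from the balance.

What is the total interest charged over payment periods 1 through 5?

# | Opening | Interest | Payment | End bal
1 | $8,933.01 | $36.00 | $1,170.53 | $7,798.48
2 | $7,798.48 | $32.00 | $1,563.58 | $6,266.90
3 | $6,266.90 | $26.00 | $1,956.63 | $4,336.27
4 | $4,336.27 | $18.00 | $2,349.68 | $2,004.59
5 | $2,004.59 | $9.00 | $2,013.59 | $0.00
Total interest: $36.00 + $32.00 + $26.00 + $18.00 + $9.00 = $121.00

$121.00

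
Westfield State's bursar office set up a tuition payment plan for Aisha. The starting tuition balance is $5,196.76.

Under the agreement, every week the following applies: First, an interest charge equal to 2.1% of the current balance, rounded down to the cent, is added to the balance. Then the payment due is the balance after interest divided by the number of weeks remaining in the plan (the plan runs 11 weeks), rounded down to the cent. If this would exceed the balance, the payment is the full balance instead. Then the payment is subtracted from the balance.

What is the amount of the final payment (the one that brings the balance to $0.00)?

$593.77

Week 1: opening $5,196.76; interest $109.13 → $5,305.89; payment $482.35; balance $4,823.54
Week 2: opening $4,823.54; interest $101.29 → $4,924.83; payment $492.48; balance $4,432.35
Week 3: opening $4,432.35; interest $93.07 → $4,525.42; payment $502.82; balance $4,022.60
Week 4: opening $4,022.60; interest $84.47 → $4,107.07; payment $513.38; balance $3,593.69
Week 5: opening $3,593.69; interest $75.46 → $3,669.15; payment $524.16; balance $3,144.99
Week 6: opening $3,144.99; interest $66.04 → $3,211.03; payment $535.17; balance $2,675.86
Week 7: opening $2,675.86; interest $56.19 → $2,732.05; payment $546.41; balance $2,185.64
Week 8: opening $2,185.64; interest $45.89 → $2,231.53; payment $557.88; balance $1,673.65
Week 9: opening $1,673.65; interest $35.14 → $1,708.79; payment $569.59; balance $1,139.20
Week 10: opening $1,139.20; interest $23.92 → $1,163.12; payment $581.56; balance $581.56
Week 11: opening $581.56; interest $12.21 → $593.77; payment $593.77; balance $0.00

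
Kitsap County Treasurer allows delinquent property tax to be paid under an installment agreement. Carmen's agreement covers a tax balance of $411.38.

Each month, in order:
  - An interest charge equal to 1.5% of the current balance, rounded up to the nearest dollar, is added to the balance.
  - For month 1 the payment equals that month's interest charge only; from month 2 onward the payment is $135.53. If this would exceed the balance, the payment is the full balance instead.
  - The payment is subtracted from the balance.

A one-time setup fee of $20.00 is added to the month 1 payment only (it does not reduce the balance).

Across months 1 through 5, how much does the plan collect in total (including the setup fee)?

$454.38

Month 1: opening $411.38; interest $7.00 → $418.38; payment $7.00 (+ $20.00 fee); balance $411.38
Month 2: opening $411.38; interest $7.00 → $418.38; payment $135.53; balance $282.85
Month 3: opening $282.85; interest $5.00 → $287.85; payment $135.53; balance $152.32
Month 4: opening $152.32; interest $3.00 → $155.32; payment $135.53; balance $19.79
Month 5: opening $19.79; interest $1.00 → $20.79; payment $20.79; balance $0.00
Total paid: $454.38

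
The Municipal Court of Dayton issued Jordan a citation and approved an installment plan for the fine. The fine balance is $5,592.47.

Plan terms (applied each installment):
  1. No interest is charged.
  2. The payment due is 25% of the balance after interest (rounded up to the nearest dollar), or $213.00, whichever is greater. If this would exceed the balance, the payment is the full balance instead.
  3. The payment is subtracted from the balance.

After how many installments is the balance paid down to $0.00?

Installment 1: opening $5,592.47; payment $1,399.00; balance $4,193.47
Installment 2: opening $4,193.47; payment $1,049.00; balance $3,144.47
Installment 3: opening $3,144.47; payment $787.00; balance $2,357.47
Installment 4: opening $2,357.47; payment $590.00; balance $1,767.47
Installment 5: opening $1,767.47; payment $442.00; balance $1,325.47
Installment 6: opening $1,325.47; payment $332.00; balance $993.47
Installment 7: opening $993.47; payment $249.00; balance $744.47
Installment 8: opening $744.47; payment $213.00; balance $531.47
Installment 9: opening $531.47; payment $213.00; balance $318.47
Installment 10: opening $318.47; payment $213.00; balance $105.47
Installment 11: opening $105.47; payment $105.47; balance $0.00
Balance reaches $0.00 in installment 11.

11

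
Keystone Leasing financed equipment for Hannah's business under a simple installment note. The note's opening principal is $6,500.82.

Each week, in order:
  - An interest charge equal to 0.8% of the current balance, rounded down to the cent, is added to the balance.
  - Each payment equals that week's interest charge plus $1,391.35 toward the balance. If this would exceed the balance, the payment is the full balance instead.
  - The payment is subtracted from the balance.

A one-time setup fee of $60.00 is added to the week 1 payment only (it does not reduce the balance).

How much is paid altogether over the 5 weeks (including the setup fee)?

$6,709.52

# | Opening | Interest | Payment | Fee | End bal
1 | $6,500.82 | $52.00 | $1,443.35 | $60.00 | $5,109.47
2 | $5,109.47 | $40.87 | $1,432.22 | — | $3,718.12
3 | $3,718.12 | $29.74 | $1,421.09 | — | $2,326.77
4 | $2,326.77 | $18.61 | $1,409.96 | — | $935.42
5 | $935.42 | $7.48 | $942.90 | — | $0.00
Total paid: $6,709.52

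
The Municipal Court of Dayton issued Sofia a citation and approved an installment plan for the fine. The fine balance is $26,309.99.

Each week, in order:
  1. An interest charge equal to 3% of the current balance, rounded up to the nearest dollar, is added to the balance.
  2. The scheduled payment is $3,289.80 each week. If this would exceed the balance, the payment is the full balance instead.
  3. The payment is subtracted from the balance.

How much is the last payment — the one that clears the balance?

Week 1: opening $26,309.99; interest $790.00 → $27,099.99; payment $3,289.80; balance $23,810.19
Week 2: opening $23,810.19; interest $715.00 → $24,525.19; payment $3,289.80; balance $21,235.39
Week 3: opening $21,235.39; interest $638.00 → $21,873.39; payment $3,289.80; balance $18,583.59
Week 4: opening $18,583.59; interest $558.00 → $19,141.59; payment $3,289.80; balance $15,851.79
Week 5: opening $15,851.79; interest $476.00 → $16,327.79; payment $3,289.80; balance $13,037.99
Week 6: opening $13,037.99; interest $392.00 → $13,429.99; payment $3,289.80; balance $10,140.19
Week 7: opening $10,140.19; interest $305.00 → $10,445.19; payment $3,289.80; balance $7,155.39
Week 8: opening $7,155.39; interest $215.00 → $7,370.39; payment $3,289.80; balance $4,080.59
Week 9: opening $4,080.59; interest $123.00 → $4,203.59; payment $3,289.80; balance $913.79
Week 10: opening $913.79; interest $28.00 → $941.79; payment $941.79; balance $0.00

$941.79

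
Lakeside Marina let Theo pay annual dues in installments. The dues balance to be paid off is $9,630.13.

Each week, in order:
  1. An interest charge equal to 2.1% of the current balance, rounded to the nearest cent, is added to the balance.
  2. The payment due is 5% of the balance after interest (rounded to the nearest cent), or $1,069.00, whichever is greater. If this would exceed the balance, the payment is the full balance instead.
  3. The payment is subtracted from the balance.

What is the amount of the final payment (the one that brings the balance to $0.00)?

$97.77

Week 1: $9,630.13 +$202.23 interest = $9,832.36; pay $1,069.00 → $8,763.36
Week 2: $8,763.36 +$184.03 interest = $8,947.39; pay $1,069.00 → $7,878.39
Week 3: $7,878.39 +$165.45 interest = $8,043.84; pay $1,069.00 → $6,974.84
Week 4: $6,974.84 +$146.47 interest = $7,121.31; pay $1,069.00 → $6,052.31
Week 5: $6,052.31 +$127.10 interest = $6,179.41; pay $1,069.00 → $5,110.41
Week 6: $5,110.41 +$107.32 interest = $5,217.73; pay $1,069.00 → $4,148.73
Week 7: $4,148.73 +$87.12 interest = $4,235.85; pay $1,069.00 → $3,166.85
Week 8: $3,166.85 +$66.50 interest = $3,233.35; pay $1,069.00 → $2,164.35
Week 9: $2,164.35 +$45.45 interest = $2,209.80; pay $1,069.00 → $1,140.80
Week 10: $1,140.80 +$23.96 interest = $1,164.76; pay $1,069.00 → $95.76
Week 11: $95.76 +$2.01 interest = $97.77; pay $97.77 → $0.00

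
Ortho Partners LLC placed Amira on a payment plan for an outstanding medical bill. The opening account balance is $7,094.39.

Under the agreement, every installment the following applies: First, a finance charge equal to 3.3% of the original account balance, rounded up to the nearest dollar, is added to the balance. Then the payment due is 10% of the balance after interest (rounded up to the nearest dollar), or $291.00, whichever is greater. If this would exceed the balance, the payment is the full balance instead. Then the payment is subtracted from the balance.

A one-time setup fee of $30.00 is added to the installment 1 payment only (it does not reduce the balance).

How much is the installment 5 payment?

Installment 1: $7,094.39 +$235.00 interest = $7,329.39; pay $733.00 (+ $30.00 fee) → $6,596.39
Installment 2: $6,596.39 +$235.00 interest = $6,831.39; pay $684.00 → $6,147.39
Installment 3: $6,147.39 +$235.00 interest = $6,382.39; pay $639.00 → $5,743.39
Installment 4: $5,743.39 +$235.00 interest = $5,978.39; pay $598.00 → $5,380.39
Installment 5: $5,380.39 +$235.00 interest = $5,615.39; pay $562.00 → $5,053.39

$562.00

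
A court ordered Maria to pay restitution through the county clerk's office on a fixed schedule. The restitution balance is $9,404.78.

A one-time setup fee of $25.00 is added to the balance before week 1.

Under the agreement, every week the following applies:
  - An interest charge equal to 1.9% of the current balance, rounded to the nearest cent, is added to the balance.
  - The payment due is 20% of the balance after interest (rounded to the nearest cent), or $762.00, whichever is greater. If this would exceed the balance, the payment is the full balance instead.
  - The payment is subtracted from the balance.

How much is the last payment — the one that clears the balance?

$534.30

Week 1: opening $9,429.78; interest $179.17 → $9,608.95; payment $1,921.79; balance $7,687.16
Week 2: opening $7,687.16; interest $146.06 → $7,833.22; payment $1,566.64; balance $6,266.58
Week 3: opening $6,266.58; interest $119.07 → $6,385.65; payment $1,277.13; balance $5,108.52
Week 4: opening $5,108.52; interest $97.06 → $5,205.58; payment $1,041.12; balance $4,164.46
Week 5: opening $4,164.46; interest $79.12 → $4,243.58; payment $848.72; balance $3,394.86
Week 6: opening $3,394.86; interest $64.50 → $3,459.36; payment $762.00; balance $2,697.36
Week 7: opening $2,697.36; interest $51.25 → $2,748.61; payment $762.00; balance $1,986.61
Week 8: opening $1,986.61; interest $37.75 → $2,024.36; payment $762.00; balance $1,262.36
Week 9: opening $1,262.36; interest $23.98 → $1,286.34; payment $762.00; balance $524.34
Week 10: opening $524.34; interest $9.96 → $534.30; payment $534.30; balance $0.00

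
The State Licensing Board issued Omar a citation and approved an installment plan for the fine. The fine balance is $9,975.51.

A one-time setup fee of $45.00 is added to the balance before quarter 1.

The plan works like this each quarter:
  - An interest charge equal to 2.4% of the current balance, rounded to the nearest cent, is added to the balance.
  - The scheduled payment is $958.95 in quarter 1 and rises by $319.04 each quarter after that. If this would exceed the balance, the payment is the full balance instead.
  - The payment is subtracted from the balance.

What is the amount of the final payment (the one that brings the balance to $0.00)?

$513.21

# | Opening | Interest | Payment | End bal
1 | $10,020.51 | $240.49 | $958.95 | $9,302.05
2 | $9,302.05 | $223.25 | $1,277.99 | $8,247.31
3 | $8,247.31 | $197.94 | $1,597.03 | $6,848.22
4 | $6,848.22 | $164.36 | $1,916.07 | $5,096.51
5 | $5,096.51 | $122.32 | $2,235.11 | $2,983.72
6 | $2,983.72 | $71.61 | $2,554.15 | $501.18
7 | $501.18 | $12.03 | $513.21 | $0.00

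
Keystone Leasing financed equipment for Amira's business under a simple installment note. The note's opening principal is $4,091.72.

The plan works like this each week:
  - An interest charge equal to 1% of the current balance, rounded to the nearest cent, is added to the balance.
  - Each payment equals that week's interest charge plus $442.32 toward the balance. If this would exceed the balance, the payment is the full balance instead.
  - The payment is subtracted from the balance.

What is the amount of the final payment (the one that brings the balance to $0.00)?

# | Opening | Interest | Payment | End bal
1 | $4,091.72 | $40.92 | $483.24 | $3,649.40
2 | $3,649.40 | $36.49 | $478.81 | $3,207.08
3 | $3,207.08 | $32.07 | $474.39 | $2,764.76
4 | $2,764.76 | $27.65 | $469.97 | $2,322.44
5 | $2,322.44 | $23.22 | $465.54 | $1,880.12
6 | $1,880.12 | $18.80 | $461.12 | $1,437.80
7 | $1,437.80 | $14.38 | $456.70 | $995.48
8 | $995.48 | $9.95 | $452.27 | $553.16
9 | $553.16 | $5.53 | $447.85 | $110.84
10 | $110.84 | $1.11 | $111.95 | $0.00

$111.95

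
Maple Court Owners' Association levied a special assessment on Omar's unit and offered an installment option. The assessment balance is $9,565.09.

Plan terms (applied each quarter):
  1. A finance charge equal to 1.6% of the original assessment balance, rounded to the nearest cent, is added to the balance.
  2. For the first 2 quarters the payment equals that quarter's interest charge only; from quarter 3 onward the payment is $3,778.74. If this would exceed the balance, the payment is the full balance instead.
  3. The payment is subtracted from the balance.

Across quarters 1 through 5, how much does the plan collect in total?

$10,330.29

Quarter 1: $9,565.09 +$153.04 interest = $9,718.13; pay $153.04 → $9,565.09
Quarter 2: $9,565.09 +$153.04 interest = $9,718.13; pay $153.04 → $9,565.09
Quarter 3: $9,565.09 +$153.04 interest = $9,718.13; pay $3,778.74 → $5,939.39
Quarter 4: $5,939.39 +$153.04 interest = $6,092.43; pay $3,778.74 → $2,313.69
Quarter 5: $2,313.69 +$153.04 interest = $2,466.73; pay $2,466.73 → $0.00
Total paid: $10,330.29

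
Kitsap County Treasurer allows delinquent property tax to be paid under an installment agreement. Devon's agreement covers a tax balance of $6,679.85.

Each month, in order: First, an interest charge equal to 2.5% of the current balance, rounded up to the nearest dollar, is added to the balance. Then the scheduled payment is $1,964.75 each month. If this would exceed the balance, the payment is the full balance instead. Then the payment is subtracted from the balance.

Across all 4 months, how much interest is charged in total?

$396.00

Month 1: opening $6,679.85; interest $167.00 → $6,846.85; payment $1,964.75; balance $4,882.10
Month 2: opening $4,882.10; interest $123.00 → $5,005.10; payment $1,964.75; balance $3,040.35
Month 3: opening $3,040.35; interest $77.00 → $3,117.35; payment $1,964.75; balance $1,152.60
Month 4: opening $1,152.60; interest $29.00 → $1,181.60; payment $1,181.60; balance $0.00
Total interest: $167.00 + $123.00 + $77.00 + $29.00 = $396.00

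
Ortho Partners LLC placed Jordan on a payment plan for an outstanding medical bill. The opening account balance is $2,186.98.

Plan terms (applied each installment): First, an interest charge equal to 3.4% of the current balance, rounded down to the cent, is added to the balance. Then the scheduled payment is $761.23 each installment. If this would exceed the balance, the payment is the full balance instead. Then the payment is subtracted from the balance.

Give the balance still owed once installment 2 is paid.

$789.87

Installment 1: opening $2,186.98; interest $74.35 → $2,261.33; payment $761.23; balance $1,500.10
Installment 2: opening $1,500.10; interest $51.00 → $1,551.10; payment $761.23; balance $789.87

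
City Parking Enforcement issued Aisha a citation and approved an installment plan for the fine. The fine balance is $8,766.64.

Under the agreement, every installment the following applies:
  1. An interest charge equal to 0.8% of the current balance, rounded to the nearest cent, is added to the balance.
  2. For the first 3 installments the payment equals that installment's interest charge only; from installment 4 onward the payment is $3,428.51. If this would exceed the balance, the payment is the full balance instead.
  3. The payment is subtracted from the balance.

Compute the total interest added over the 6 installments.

$339.97

Installment 1: $8,766.64 +$70.13 interest = $8,836.77; pay $70.13 → $8,766.64
Installment 2: $8,766.64 +$70.13 interest = $8,836.77; pay $70.13 → $8,766.64
Installment 3: $8,766.64 +$70.13 interest = $8,836.77; pay $70.13 → $8,766.64
Installment 4: $8,766.64 +$70.13 interest = $8,836.77; pay $3,428.51 → $5,408.26
Installment 5: $5,408.26 +$43.27 interest = $5,451.53; pay $3,428.51 → $2,023.02
Installment 6: $2,023.02 +$16.18 interest = $2,039.20; pay $2,039.20 → $0.00
Total interest: $70.13 + $70.13 + $70.13 + $70.13 + $43.27 + $16.18 = $339.97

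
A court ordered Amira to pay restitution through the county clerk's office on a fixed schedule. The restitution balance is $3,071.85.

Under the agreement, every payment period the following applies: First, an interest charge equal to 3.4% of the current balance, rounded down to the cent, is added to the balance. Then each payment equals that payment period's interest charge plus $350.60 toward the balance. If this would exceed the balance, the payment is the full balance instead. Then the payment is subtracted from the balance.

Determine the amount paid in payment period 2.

# | Opening | Interest | Payment | End bal
1 | $3,071.85 | $104.44 | $455.04 | $2,721.25
2 | $2,721.25 | $92.52 | $443.12 | $2,370.65

$443.12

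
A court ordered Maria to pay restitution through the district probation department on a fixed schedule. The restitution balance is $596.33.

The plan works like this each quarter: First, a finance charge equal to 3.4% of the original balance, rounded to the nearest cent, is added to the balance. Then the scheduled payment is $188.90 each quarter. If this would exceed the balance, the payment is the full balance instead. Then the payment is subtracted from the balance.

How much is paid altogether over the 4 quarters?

# | Opening | Interest | Payment | End bal
1 | $596.33 | $20.28 | $188.90 | $427.71
2 | $427.71 | $20.28 | $188.90 | $259.09
3 | $259.09 | $20.28 | $188.90 | $90.47
4 | $90.47 | $20.28 | $110.75 | $0.00
Total paid: $677.45

$677.45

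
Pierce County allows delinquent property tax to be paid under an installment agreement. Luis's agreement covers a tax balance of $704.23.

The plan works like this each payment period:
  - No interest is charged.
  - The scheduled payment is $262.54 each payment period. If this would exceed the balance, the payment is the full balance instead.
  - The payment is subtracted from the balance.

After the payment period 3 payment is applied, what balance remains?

Payment period 1: $704.23 − $262.54 → $441.69
Payment period 2: $441.69 − $262.54 → $179.15
Payment period 3: $179.15 − $179.15 → $0.00

$0.00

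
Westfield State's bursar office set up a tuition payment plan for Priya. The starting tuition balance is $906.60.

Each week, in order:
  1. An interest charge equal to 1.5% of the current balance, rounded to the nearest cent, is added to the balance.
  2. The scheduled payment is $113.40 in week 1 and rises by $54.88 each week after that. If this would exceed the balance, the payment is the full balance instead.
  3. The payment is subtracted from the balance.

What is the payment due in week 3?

$223.16

Week 1: $906.60 +$13.60 interest = $920.20; pay $113.40 → $806.80
Week 2: $806.80 +$12.10 interest = $818.90; pay $168.28 → $650.62
Week 3: $650.62 +$9.76 interest = $660.38; pay $223.16 → $437.22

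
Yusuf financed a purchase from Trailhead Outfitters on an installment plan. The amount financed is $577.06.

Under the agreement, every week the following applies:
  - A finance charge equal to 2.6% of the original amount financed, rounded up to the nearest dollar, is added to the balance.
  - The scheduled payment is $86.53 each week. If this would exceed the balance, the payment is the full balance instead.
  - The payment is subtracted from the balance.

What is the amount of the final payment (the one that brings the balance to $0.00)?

# | Opening | Interest | Payment | End bal
1 | $577.06 | $16.00 | $86.53 | $506.53
2 | $506.53 | $16.00 | $86.53 | $436.00
3 | $436.00 | $16.00 | $86.53 | $365.47
4 | $365.47 | $16.00 | $86.53 | $294.94
5 | $294.94 | $16.00 | $86.53 | $224.41
6 | $224.41 | $16.00 | $86.53 | $153.88
7 | $153.88 | $16.00 | $86.53 | $83.35
8 | $83.35 | $16.00 | $86.53 | $12.82
9 | $12.82 | $16.00 | $28.82 | $0.00

$28.82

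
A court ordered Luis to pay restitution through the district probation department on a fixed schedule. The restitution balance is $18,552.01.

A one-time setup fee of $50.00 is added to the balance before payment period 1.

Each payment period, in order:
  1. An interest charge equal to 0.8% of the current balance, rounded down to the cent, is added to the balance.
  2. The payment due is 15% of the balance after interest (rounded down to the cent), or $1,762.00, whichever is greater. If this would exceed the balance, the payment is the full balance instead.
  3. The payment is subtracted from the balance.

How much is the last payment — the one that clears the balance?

$1,492.04

# | Opening | Interest | Payment | End bal
1 | $18,602.01 | $148.81 | $2,812.62 | $15,938.20
2 | $15,938.20 | $127.50 | $2,409.85 | $13,655.85
3 | $13,655.85 | $109.24 | $2,064.76 | $11,700.33
4 | $11,700.33 | $93.60 | $1,769.08 | $10,024.85
5 | $10,024.85 | $80.19 | $1,762.00 | $8,343.04
6 | $8,343.04 | $66.74 | $1,762.00 | $6,647.78
7 | $6,647.78 | $53.18 | $1,762.00 | $4,938.96
8 | $4,938.96 | $39.51 | $1,762.00 | $3,216.47
9 | $3,216.47 | $25.73 | $1,762.00 | $1,480.20
10 | $1,480.20 | $11.84 | $1,492.04 | $0.00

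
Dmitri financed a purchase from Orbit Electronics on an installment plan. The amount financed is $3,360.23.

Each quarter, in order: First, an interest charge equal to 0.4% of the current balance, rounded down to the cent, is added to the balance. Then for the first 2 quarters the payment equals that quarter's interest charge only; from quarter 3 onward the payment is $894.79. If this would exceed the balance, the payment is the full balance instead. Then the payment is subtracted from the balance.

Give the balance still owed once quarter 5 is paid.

$705.58

# | Opening | Interest | Payment | End bal
1 | $3,360.23 | $13.44 | $13.44 | $3,360.23
2 | $3,360.23 | $13.44 | $13.44 | $3,360.23
3 | $3,360.23 | $13.44 | $894.79 | $2,478.88
4 | $2,478.88 | $9.91 | $894.79 | $1,594.00
5 | $1,594.00 | $6.37 | $894.79 | $705.58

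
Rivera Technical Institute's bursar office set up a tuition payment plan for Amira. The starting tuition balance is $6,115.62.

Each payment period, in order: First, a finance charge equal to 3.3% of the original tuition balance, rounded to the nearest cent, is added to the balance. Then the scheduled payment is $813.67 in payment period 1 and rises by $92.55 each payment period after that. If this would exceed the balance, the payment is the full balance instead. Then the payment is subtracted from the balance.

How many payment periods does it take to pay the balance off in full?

7

# | Opening | Interest | Payment | End bal
1 | $6,115.62 | $201.82 | $813.67 | $5,503.77
2 | $5,503.77 | $201.82 | $906.22 | $4,799.37
3 | $4,799.37 | $201.82 | $998.77 | $4,002.42
4 | $4,002.42 | $201.82 | $1,091.32 | $3,112.92
5 | $3,112.92 | $201.82 | $1,183.87 | $2,130.87
6 | $2,130.87 | $201.82 | $1,276.42 | $1,056.27
7 | $1,056.27 | $201.82 | $1,258.09 | $0.00
Balance reaches $0.00 in payment period 7.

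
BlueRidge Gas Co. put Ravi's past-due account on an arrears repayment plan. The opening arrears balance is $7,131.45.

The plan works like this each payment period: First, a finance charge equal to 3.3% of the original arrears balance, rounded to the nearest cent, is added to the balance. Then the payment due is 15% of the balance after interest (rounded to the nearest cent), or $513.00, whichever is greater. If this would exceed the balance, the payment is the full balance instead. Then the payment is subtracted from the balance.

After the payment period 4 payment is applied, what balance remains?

$4,360.11

# | Opening | Interest | Payment | End bal
1 | $7,131.45 | $235.34 | $1,105.02 | $6,261.77
2 | $6,261.77 | $235.34 | $974.57 | $5,522.54
3 | $5,522.54 | $235.34 | $863.68 | $4,894.20
4 | $4,894.20 | $235.34 | $769.43 | $4,360.11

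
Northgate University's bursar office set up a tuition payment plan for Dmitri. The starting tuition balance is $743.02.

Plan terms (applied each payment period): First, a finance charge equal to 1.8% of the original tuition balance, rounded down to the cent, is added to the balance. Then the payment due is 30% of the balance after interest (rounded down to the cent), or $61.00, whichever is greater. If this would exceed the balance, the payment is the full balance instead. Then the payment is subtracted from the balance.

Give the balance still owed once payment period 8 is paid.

$7.96

Payment period 1: opening $743.02; interest $13.37 → $756.39; payment $226.91; balance $529.48
Payment period 2: opening $529.48; interest $13.37 → $542.85; payment $162.85; balance $380.00
Payment period 3: opening $380.00; interest $13.37 → $393.37; payment $118.01; balance $275.36
Payment period 4: opening $275.36; interest $13.37 → $288.73; payment $86.61; balance $202.12
Payment period 5: opening $202.12; interest $13.37 → $215.49; payment $64.64; balance $150.85
Payment period 6: opening $150.85; interest $13.37 → $164.22; payment $61.00; balance $103.22
Payment period 7: opening $103.22; interest $13.37 → $116.59; payment $61.00; balance $55.59
Payment period 8: opening $55.59; interest $13.37 → $68.96; payment $61.00; balance $7.96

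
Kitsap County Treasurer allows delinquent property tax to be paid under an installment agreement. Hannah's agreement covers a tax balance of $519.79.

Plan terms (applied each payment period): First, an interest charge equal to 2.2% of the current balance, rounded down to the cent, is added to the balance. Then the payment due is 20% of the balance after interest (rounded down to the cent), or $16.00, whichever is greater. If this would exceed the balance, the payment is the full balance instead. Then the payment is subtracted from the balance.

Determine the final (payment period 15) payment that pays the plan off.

$9.71

# | Opening | Interest | Payment | End bal
1 | $519.79 | $11.43 | $106.24 | $424.98
2 | $424.98 | $9.34 | $86.86 | $347.46
3 | $347.46 | $7.64 | $71.02 | $284.08
4 | $284.08 | $6.24 | $58.06 | $232.26
5 | $232.26 | $5.10 | $47.47 | $189.89
6 | $189.89 | $4.17 | $38.81 | $155.25
7 | $155.25 | $3.41 | $31.73 | $126.93
8 | $126.93 | $2.79 | $25.94 | $103.78
9 | $103.78 | $2.28 | $21.21 | $84.85
10 | $84.85 | $1.86 | $17.34 | $69.37
11 | $69.37 | $1.52 | $16.00 | $54.89
12 | $54.89 | $1.20 | $16.00 | $40.09
13 | $40.09 | $0.88 | $16.00 | $24.97
14 | $24.97 | $0.54 | $16.00 | $9.51
15 | $9.51 | $0.20 | $9.71 | $0.00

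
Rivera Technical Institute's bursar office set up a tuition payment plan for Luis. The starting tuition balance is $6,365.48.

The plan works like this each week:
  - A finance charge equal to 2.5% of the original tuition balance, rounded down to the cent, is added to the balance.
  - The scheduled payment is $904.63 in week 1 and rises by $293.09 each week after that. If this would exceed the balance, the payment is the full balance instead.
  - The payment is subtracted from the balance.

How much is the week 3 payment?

Week 1: opening $6,365.48; interest $159.13 → $6,524.61; payment $904.63; balance $5,619.98
Week 2: opening $5,619.98; interest $159.13 → $5,779.11; payment $1,197.72; balance $4,581.39
Week 3: opening $4,581.39; interest $159.13 → $4,740.52; payment $1,490.81; balance $3,249.71

$1,490.81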